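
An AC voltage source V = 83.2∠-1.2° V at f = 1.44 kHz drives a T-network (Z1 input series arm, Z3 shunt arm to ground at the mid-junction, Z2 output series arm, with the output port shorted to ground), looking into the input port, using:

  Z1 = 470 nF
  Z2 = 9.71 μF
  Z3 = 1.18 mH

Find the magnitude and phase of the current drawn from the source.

Step 1 — Angular frequency: ω = 2π·f = 2π·1440 = 9048 rad/s.
Step 2 — Component impedances:
  Z1: Z = 1/(jωC) = -j/(ω·C) = 0 - j235.2 Ω
  Z2: Z = 1/(jωC) = -j/(ω·C) = 0 - j11.38 Ω
  Z3: Z = jωL = j·9048·0.00118 = 0 + j10.68 Ω
Step 3 — With the output port shorted to ground, the output series arm Z2 runs from the junction to ground; the shunt arm Z3 also runs from the junction to ground. They appear in parallel: Z3 || Z2 = 0 + j172.1 Ω.
Step 4 — Series with input arm Z1: Z_in = Z1 + (Z3 || Z2) = 0 - j63.06 Ω = 63.06∠-90.0° Ω.
Step 5 — Source phasor: V = 83.2∠-1.2° V = 83.18 - j1.742 V.
Step 6 — Ohm's law: I = V / Z_total = (83.18 - j1.742) / (0 - j63.06) = 0.02763 + j1.319 A.
Step 7 — Convert to polar: |I| = 1.319 A, ∠I = 88.8°.

I = 1.319∠88.8° A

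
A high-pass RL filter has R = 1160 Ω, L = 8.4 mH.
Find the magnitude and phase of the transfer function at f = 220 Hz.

Step 1 — Angular frequency: ω = 2π·220 = 1382 rad/s.
Step 2 — Transfer function: H(jω) = jωL/(R + jωL).
Step 3 — Numerator jωL = j·11.61; denominator R + jωL = 1160 + j11.61.
Step 4 — H = 0.0001002 + j0.01001.
Step 5 — Magnitude: |H| = 0.01001 (-40.0 dB); phase: φ = 89.4°.

|H| = 0.01001 (-40.0 dB), φ = 89.4°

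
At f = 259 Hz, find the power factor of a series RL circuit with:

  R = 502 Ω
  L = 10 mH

Step 1 — Angular frequency: ω = 2π·f = 2π·259 = 1627 rad/s.
Step 2 — Component impedances:
  R: Z = R = 502 Ω
  L: Z = jωL = j·1627·0.01 = 0 + j16.27 Ω
Step 3 — Series combination: Z_total = R + L = 502 + j16.27 Ω = 502.3∠1.9° Ω.
Step 4 — Power factor: PF = cos(φ) = Re(Z)/|Z| = 502/502.26 = 0.9995.
Step 5 — Type: Im(Z) = 16.27 ⇒ lagging (phase φ = 1.9°).

PF = 0.9995 (lagging, φ = 1.9°)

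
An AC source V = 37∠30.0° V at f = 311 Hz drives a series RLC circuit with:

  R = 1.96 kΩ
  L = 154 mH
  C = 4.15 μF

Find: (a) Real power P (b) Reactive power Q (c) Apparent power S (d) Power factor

Step 1 — Angular frequency: ω = 2π·f = 2π·311 = 1954 rad/s.
Step 2 — Component impedances:
  R: Z = R = 1960 Ω
  L: Z = jωL = j·1954·0.154 = 0 + j300.9 Ω
  C: Z = 1/(jωC) = -j/(ω·C) = 0 - j123.3 Ω
Step 3 — Series combination: Z_total = R + L + C = 1960 + j177.6 Ω = 1968∠5.2° Ω.
Step 4 — Source phasor: V = 37∠30.0° V = 32.04 + j18.5 V.
Step 5 — Current: I = V / Z = 0.01706 + j0.007892 A = 0.0188∠24.8° A.
Step 6 — Complex power: S = V·I* = 0.6928 + j0.06278 VA.
Step 7 — Real power: P = Re(S) = 0.6928 W.
Step 8 — Reactive power: Q = Im(S) = 0.06278 VAR.
Step 9 — Apparent power: |S| = 0.6956 VA.
Step 10 — Power factor: PF = P/|S| = 0.9959 (lagging).

(a) P = 0.6928 W  (b) Q = 0.06278 VAR  (c) S = 0.6956 VA  (d) PF = 0.9959 (lagging)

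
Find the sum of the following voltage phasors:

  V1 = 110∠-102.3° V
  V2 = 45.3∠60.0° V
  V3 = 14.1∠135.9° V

Step 1 — Convert each phasor to rectangular form:
  V1 = 110·(cos(-102.3°) + j·sin(-102.3°)) = -23.43 - j107.5 V
  V2 = 45.3·(cos(60.0°) + j·sin(60.0°)) = 22.65 + j39.23 V
  V3 = 14.1·(cos(135.9°) + j·sin(135.9°)) = -10.13 + j9.812 V
Step 2 — Sum components: V_total = -10.91 - j58.43 V.
Step 3 — Convert to polar: |V_total| = 59.44 V, ∠V_total = -100.6°.

V_total = 59.44∠-100.6° V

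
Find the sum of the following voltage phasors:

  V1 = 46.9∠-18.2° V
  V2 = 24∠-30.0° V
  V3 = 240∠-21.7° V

Step 1 — Convert each phasor to rectangular form:
  V1 = 46.9·(cos(-18.2°) + j·sin(-18.2°)) = 44.55 - j14.65 V
  V2 = 24·(cos(-30.0°) + j·sin(-30.0°)) = 20.78 - j12 V
  V3 = 240·(cos(-21.7°) + j·sin(-21.7°)) = 223 - j88.74 V
Step 2 — Sum components: V_total = 288.3 - j115.4 V.
Step 3 — Convert to polar: |V_total| = 310.6 V, ∠V_total = -21.8°.

V_total = 310.6∠-21.8° V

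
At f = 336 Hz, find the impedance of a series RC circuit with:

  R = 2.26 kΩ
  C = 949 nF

Step 1 — Angular frequency: ω = 2π·f = 2π·336 = 2111 rad/s.
Step 2 — Component impedances:
  R: Z = R = 2260 Ω
  C: Z = 1/(jωC) = -j/(ω·C) = 0 - j499.1 Ω
Step 3 — Series combination: Z_total = R + C = 2260 - j499.1 Ω = 2314∠-12.5° Ω.

Z = 2260 - j499.1 Ω = 2314∠-12.5° Ω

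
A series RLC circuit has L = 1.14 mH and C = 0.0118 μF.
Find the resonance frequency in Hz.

Step 1 — Resonance condition Im(Z)=0 gives ω₀ = 1/√(LC).
Step 2 — ω₀ = 1/√(0.00114·1.18e-08) = 2.727e+05 rad/s.
Step 3 — f₀ = ω₀/(2π) = 4.339e+04 Hz.

f₀ = 4.339e+04 Hz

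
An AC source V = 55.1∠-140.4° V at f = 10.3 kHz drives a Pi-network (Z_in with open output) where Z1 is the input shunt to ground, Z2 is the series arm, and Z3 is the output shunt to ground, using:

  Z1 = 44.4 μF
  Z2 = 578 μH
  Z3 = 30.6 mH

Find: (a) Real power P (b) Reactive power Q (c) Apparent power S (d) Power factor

Step 1 — Angular frequency: ω = 2π·f = 2π·1.03e+04 = 6.472e+04 rad/s.
Step 2 — Component impedances:
  Z1: Z = 1/(jωC) = -j/(ω·C) = 0 - j0.348 Ω
  Z2: Z = jωL = j·6.472e+04·0.000578 = 0 + j37.41 Ω
  Z3: Z = jωL = j·6.472e+04·0.0306 = 0 + j1980 Ω
Step 3 — With open output, the series arm Z2 and the output shunt Z3 appear in series to ground: Z2 + Z3 = 0 + j2018 Ω.
Step 4 — Parallel with input shunt Z1: Z_in = Z1 || (Z2 + Z3) = 0 - j0.3481 Ω = 0.3481∠-90.0° Ω.
Step 5 — Source phasor: V = 55.1∠-140.4° V = -42.46 - j35.12 V.
Step 6 — Current: I = V / Z = 100.9 - j122 A = 158.3∠-50.4° A.
Step 7 — Complex power: S = V·I* = 0 - j8722 VA.
Step 8 — Real power: P = Re(S) = 0 W.
Step 9 — Reactive power: Q = Im(S) = -8722 VAR.
Step 10 — Apparent power: |S| = 8722 VA.
Step 11 — Power factor: PF = P/|S| = 0 (leading).

(a) P = 0 W  (b) Q = -8722 VAR  (c) S = 8722 VA  (d) PF = 0 (leading)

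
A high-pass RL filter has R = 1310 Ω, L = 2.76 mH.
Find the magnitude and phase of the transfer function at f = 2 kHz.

Step 1 — Angular frequency: ω = 2π·2000 = 1.257e+04 rad/s.
Step 2 — Transfer function: H(jω) = jωL/(R + jωL).
Step 3 — Numerator jωL = j·34.68; denominator R + jωL = 1310 + j34.68.
Step 4 — H = 0.0007005 + j0.02646.
Step 5 — Magnitude: |H| = 0.02647 (-31.5 dB); phase: φ = 88.5°.

|H| = 0.02647 (-31.5 dB), φ = 88.5°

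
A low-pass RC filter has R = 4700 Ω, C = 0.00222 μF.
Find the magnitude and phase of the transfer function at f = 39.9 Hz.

Step 1 — Angular frequency: ω = 2π·39.9 = 250.7 rad/s.
Step 2 — Transfer function: H(jω) = 1/(1 + jωRC).
Step 3 — Denominator: 1 + jωRC = 1 + j·250.7·4700·2.22e-09 = 1 + j0.002616.
Step 4 — H = 1 - j0.002616.
Step 5 — Magnitude: |H| = 1 (-0.0 dB); phase: φ = -0.1°.

|H| = 1 (-0.0 dB), φ = -0.1°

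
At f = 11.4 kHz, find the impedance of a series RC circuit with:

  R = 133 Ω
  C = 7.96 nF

Step 1 — Angular frequency: ω = 2π·f = 2π·1.14e+04 = 7.163e+04 rad/s.
Step 2 — Component impedances:
  R: Z = R = 133 Ω
  C: Z = 1/(jωC) = -j/(ω·C) = 0 - j1754 Ω
Step 3 — Series combination: Z_total = R + C = 133 - j1754 Ω = 1759∠-85.7° Ω.

Z = 133 - j1754 Ω = 1759∠-85.7° Ω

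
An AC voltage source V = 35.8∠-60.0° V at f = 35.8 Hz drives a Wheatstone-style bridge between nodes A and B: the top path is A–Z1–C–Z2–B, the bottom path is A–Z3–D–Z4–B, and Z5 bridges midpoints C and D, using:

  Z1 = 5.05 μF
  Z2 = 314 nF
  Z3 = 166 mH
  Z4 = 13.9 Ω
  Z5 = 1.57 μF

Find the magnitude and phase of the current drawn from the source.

Step 1 — Angular frequency: ω = 2π·f = 2π·35.8 = 224.9 rad/s.
Step 2 — Component impedances:
  Z1: Z = 1/(jωC) = -j/(ω·C) = 0 - j880.3 Ω
  Z2: Z = 1/(jωC) = -j/(ω·C) = 0 - j1.416e+04 Ω
  Z3: Z = jωL = j·224.9·0.166 = 0 + j37.34 Ω
  Z4: Z = R = 13.9 Ω
  Z5: Z = 1/(jωC) = -j/(ω·C) = 0 - j2832 Ω
Step 3 — Bridge requires nodal analysis (the Z5 bridge couples midpoints C and D, so the two paths cannot be reduced to a simple series/parallel combination). Setting node B to ground and injecting 1 A at node A, the 3-node admittance system at A, C, D solves to V_A = Z_AB = 13.95 + j37.76 Ω = 40.26∠69.7° Ω.
Step 4 — Source phasor: V = 35.8∠-60.0° V = 17.9 - j31 V.
Step 5 — Ohm's law: I = V / Z_total = (17.9 - j31) / (13.95 + j37.76) = -0.5683 - j0.684 A.
Step 6 — Convert to polar: |I| = 0.8893 A, ∠I = -129.7°.

I = 0.8893∠-129.7° A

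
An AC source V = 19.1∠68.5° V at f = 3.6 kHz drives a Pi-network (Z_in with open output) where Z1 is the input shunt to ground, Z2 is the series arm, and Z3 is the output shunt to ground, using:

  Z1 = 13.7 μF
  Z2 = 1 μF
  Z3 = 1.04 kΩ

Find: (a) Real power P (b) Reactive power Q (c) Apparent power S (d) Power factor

Step 1 — Angular frequency: ω = 2π·f = 2π·3600 = 2.262e+04 rad/s.
Step 2 — Component impedances:
  Z1: Z = 1/(jωC) = -j/(ω·C) = 0 - j3.227 Ω
  Z2: Z = 1/(jωC) = -j/(ω·C) = 0 - j44.21 Ω
  Z3: Z = R = 1040 Ω
Step 3 — With open output, the series arm Z2 and the output shunt Z3 appear in series to ground: Z2 + Z3 = 1040 - j44.21 Ω.
Step 4 — Parallel with input shunt Z1: Z_in = Z1 || (Z2 + Z3) = 0.009992 - j3.227 Ω = 3.227∠-89.8° Ω.
Step 5 — Source phasor: V = 19.1∠68.5° V = 7 + j17.77 V.
Step 6 — Current: I = V / Z = -5.501 + j2.187 A = 5.92∠158.3° A.
Step 7 — Complex power: S = V·I* = 0.3501 - j113.1 VA.
Step 8 — Real power: P = Re(S) = 0.3501 W.
Step 9 — Reactive power: Q = Im(S) = -113.1 VAR.
Step 10 — Apparent power: |S| = 113.1 VA.
Step 11 — Power factor: PF = P/|S| = 0.003097 (leading).

(a) P = 0.3501 W  (b) Q = -113.1 VAR  (c) S = 113.1 VA  (d) PF = 0.003097 (leading)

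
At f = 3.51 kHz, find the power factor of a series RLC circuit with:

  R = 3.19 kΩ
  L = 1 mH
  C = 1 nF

Step 1 — Angular frequency: ω = 2π·f = 2π·3510 = 2.205e+04 rad/s.
Step 2 — Component impedances:
  R: Z = R = 3190 Ω
  L: Z = jωL = j·2.205e+04·0.001 = 0 + j22.05 Ω
  C: Z = 1/(jωC) = -j/(ω·C) = 0 - j4.534e+04 Ω
Step 3 — Series combination: Z_total = R + L + C = 3190 - j4.532e+04 Ω = 4.543e+04∠-86.0° Ω.
Step 4 — Power factor: PF = cos(φ) = Re(Z)/|Z| = 3190/45433 = 0.07021.
Step 5 — Type: Im(Z) = -4.532e+04 ⇒ leading (phase φ = -86.0°).

PF = 0.07021 (leading, φ = -86.0°)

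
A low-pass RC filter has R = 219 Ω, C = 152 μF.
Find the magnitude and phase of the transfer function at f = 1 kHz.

Step 1 — Angular frequency: ω = 2π·1000 = 6283 rad/s.
Step 2 — Transfer function: H(jω) = 1/(1 + jωRC).
Step 3 — Denominator: 1 + jωRC = 1 + j·6283·219·0.000152 = 1 + j209.2.
Step 4 — H = 2.286e-05 - j0.004781.
Step 5 — Magnitude: |H| = 0.004781 (-46.4 dB); phase: φ = -89.7°.

|H| = 0.004781 (-46.4 dB), φ = -89.7°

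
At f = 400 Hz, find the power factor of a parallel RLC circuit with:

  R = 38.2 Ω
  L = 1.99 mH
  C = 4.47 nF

Step 1 — Angular frequency: ω = 2π·f = 2π·400 = 2513 rad/s.
Step 2 — Component impedances:
  R: Z = R = 38.2 Ω
  L: Z = jωL = j·2513·0.00199 = 0 + j5.001 Ω
  C: Z = 1/(jωC) = -j/(ω·C) = 0 - j8.901e+04 Ω
Step 3 — Parallel combination: 1/Z_total = 1/R + 1/L + 1/C; Z_total = 0.6439 + j4.917 Ω = 4.959∠82.5° Ω.
Step 4 — Power factor: PF = cos(φ) = Re(Z)/|Z| = 0.6439/4.959 = 0.1298.
Step 5 — Type: Im(Z) = 4.917 ⇒ lagging (phase φ = 82.5°).

PF = 0.1298 (lagging, φ = 82.5°)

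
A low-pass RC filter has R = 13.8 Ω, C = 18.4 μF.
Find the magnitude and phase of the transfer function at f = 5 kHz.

Step 1 — Angular frequency: ω = 2π·5000 = 3.142e+04 rad/s.
Step 2 — Transfer function: H(jω) = 1/(1 + jωRC).
Step 3 — Denominator: 1 + jωRC = 1 + j·3.142e+04·13.8·1.84e-05 = 1 + j7.977.
Step 4 — H = 0.01547 - j0.1234.
Step 5 — Magnitude: |H| = 0.1244 (-18.1 dB); phase: φ = -82.9°.

|H| = 0.1244 (-18.1 dB), φ = -82.9°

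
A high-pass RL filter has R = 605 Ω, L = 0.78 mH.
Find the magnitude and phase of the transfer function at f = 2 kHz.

Step 1 — Angular frequency: ω = 2π·2000 = 1.257e+04 rad/s.
Step 2 — Transfer function: H(jω) = jωL/(R + jωL).
Step 3 — Numerator jωL = j·9.802; denominator R + jωL = 605 + j9.802.
Step 4 — H = 0.0002624 + j0.0162.
Step 5 — Magnitude: |H| = 0.0162 (-35.8 dB); phase: φ = 89.1°.

|H| = 0.0162 (-35.8 dB), φ = 89.1°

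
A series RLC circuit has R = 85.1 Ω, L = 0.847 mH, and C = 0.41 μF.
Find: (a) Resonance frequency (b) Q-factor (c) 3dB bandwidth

Step 1 — Resonance condition Im(Z)=0 gives ω₀ = 1/√(LC).
Step 2 — ω₀ = 1/√(0.000847·4.1e-07) = 5.366e+04 rad/s.
Step 3 — f₀ = ω₀/(2π) = 8541 Hz.
Step 4 — Series Q: Q = ω₀L/R = 5.366e+04·0.000847/85.1 = 0.5341.
Step 5 — 3dB bandwidth: Δω = ω₀/Q = 1.005e+05 rad/s; BW = Δω/(2π) = 1.599e+04 Hz.

(a) f₀ = 8541 Hz  (b) Q = 0.5341  (c) BW = 1.599e+04 Hz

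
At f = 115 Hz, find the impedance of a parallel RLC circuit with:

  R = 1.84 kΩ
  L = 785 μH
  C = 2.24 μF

Step 1 — Angular frequency: ω = 2π·f = 2π·115 = 722.6 rad/s.
Step 2 — Component impedances:
  R: Z = R = 1840 Ω
  L: Z = jωL = j·722.6·0.000785 = 0 + j0.5672 Ω
  C: Z = 1/(jωC) = -j/(ω·C) = 0 - j617.8 Ω
Step 3 — Parallel combination: 1/Z_total = 1/R + 1/L + 1/C; Z_total = 0.0001752 + j0.5677 Ω = 0.5677∠90.0° Ω.

Z = 0.0001752 + j0.5677 Ω = 0.5677∠90.0° Ω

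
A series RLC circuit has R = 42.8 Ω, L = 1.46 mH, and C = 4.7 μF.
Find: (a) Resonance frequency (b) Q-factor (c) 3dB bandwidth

Step 1 — Resonance condition Im(Z)=0 gives ω₀ = 1/√(LC).
Step 2 — ω₀ = 1/√(0.00146·4.7e-06) = 1.207e+04 rad/s.
Step 3 — f₀ = ω₀/(2π) = 1921 Hz.
Step 4 — Series Q: Q = ω₀L/R = 1.207e+04·0.00146/42.8 = 0.4118.
Step 5 — 3dB bandwidth: Δω = ω₀/Q = 2.932e+04 rad/s; BW = Δω/(2π) = 4666 Hz.

(a) f₀ = 1921 Hz  (b) Q = 0.4118  (c) BW = 4666 Hz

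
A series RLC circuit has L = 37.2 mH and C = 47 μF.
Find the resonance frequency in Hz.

Step 1 — Resonance condition Im(Z)=0 gives ω₀ = 1/√(LC).
Step 2 — ω₀ = 1/√(0.0372·4.7e-05) = 756.3 rad/s.
Step 3 — f₀ = ω₀/(2π) = 120.4 Hz.

f₀ = 120.4 Hz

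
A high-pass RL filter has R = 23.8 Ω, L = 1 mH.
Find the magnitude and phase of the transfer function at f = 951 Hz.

Step 1 — Angular frequency: ω = 2π·951 = 5975 rad/s.
Step 2 — Transfer function: H(jω) = jωL/(R + jωL).
Step 3 — Numerator jωL = j·5.975; denominator R + jωL = 23.8 + j5.975.
Step 4 — H = 0.0593 + j0.2362.
Step 5 — Magnitude: |H| = 0.2435 (-12.3 dB); phase: φ = 75.9°.

|H| = 0.2435 (-12.3 dB), φ = 75.9°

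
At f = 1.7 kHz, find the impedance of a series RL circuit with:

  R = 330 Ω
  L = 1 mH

Step 1 — Angular frequency: ω = 2π·f = 2π·1700 = 1.068e+04 rad/s.
Step 2 — Component impedances:
  R: Z = R = 330 Ω
  L: Z = jωL = j·1.068e+04·0.001 = 0 + j10.68 Ω
Step 3 — Series combination: Z_total = R + L = 330 + j10.68 Ω = 330.2∠1.9° Ω.

Z = 330 + j10.68 Ω = 330.2∠1.9° Ω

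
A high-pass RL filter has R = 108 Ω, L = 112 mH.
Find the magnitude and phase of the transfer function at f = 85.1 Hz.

Step 1 — Angular frequency: ω = 2π·85.1 = 534.7 rad/s.
Step 2 — Transfer function: H(jω) = jωL/(R + jωL).
Step 3 — Numerator jωL = j·59.89; denominator R + jωL = 108 + j59.89.
Step 4 — H = 0.2352 + j0.4241.
Step 5 — Magnitude: |H| = 0.4849 (-6.3 dB); phase: φ = 61.0°.

|H| = 0.4849 (-6.3 dB), φ = 61.0°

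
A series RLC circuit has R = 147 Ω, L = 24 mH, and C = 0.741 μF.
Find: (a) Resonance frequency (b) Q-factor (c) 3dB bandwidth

Step 1 — Resonance condition Im(Z)=0 gives ω₀ = 1/√(LC).
Step 2 — ω₀ = 1/√(0.024·7.41e-07) = 7499 rad/s.
Step 3 — f₀ = ω₀/(2π) = 1193 Hz.
Step 4 — Series Q: Q = ω₀L/R = 7499·0.024/147 = 1.224.
Step 5 — 3dB bandwidth: Δω = ω₀/Q = 6125 rad/s; BW = Δω/(2π) = 974.8 Hz.

(a) f₀ = 1193 Hz  (b) Q = 1.224  (c) BW = 974.8 Hz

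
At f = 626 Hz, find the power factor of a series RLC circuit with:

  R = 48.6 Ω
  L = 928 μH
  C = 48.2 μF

Step 1 — Angular frequency: ω = 2π·f = 2π·626 = 3933 rad/s.
Step 2 — Component impedances:
  R: Z = R = 48.6 Ω
  L: Z = jωL = j·3933·0.000928 = 0 + j3.65 Ω
  C: Z = 1/(jωC) = -j/(ω·C) = 0 - j5.275 Ω
Step 3 — Series combination: Z_total = R + L + C = 48.6 - j1.625 Ω = 48.63∠-1.9° Ω.
Step 4 — Power factor: PF = cos(φ) = Re(Z)/|Z| = 48.6/48.63 = 0.9994.
Step 5 — Type: Im(Z) = -1.625 ⇒ leading (phase φ = -1.9°).

PF = 0.9994 (leading, φ = -1.9°)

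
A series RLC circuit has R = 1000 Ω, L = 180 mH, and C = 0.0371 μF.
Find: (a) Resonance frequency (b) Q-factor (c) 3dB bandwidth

Step 1 — Resonance: ω₀ = 1/√(LC) = 1/√(0.18·3.71e-08) = 1.224e+04 rad/s.
Step 2 — f₀ = ω₀/(2π) = 1948 Hz.
Step 3 — Series Q: Q = ω₀L/R = 1.224e+04·0.18/1000 = 2.203.
Step 4 — Bandwidth: Δω = ω₀/Q = 5556 rad/s; BW = Δω/(2π) = 884.2 Hz.

(a) f₀ = 1948 Hz  (b) Q = 2.203  (c) BW = 884.2 Hz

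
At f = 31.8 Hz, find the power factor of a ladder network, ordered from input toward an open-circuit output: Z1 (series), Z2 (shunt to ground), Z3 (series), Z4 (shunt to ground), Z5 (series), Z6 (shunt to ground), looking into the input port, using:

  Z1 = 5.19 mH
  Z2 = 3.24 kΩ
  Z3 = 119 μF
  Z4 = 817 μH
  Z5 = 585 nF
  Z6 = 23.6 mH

Step 1 — Angular frequency: ω = 2π·f = 2π·31.8 = 199.8 rad/s.
Step 2 — Component impedances:
  Z1: Z = jωL = j·199.8·0.00519 = 0 + j1.037 Ω
  Z2: Z = R = 3240 Ω
  Z3: Z = 1/(jωC) = -j/(ω·C) = 0 - j42.06 Ω
  Z4: Z = jωL = j·199.8·0.000817 = 0 + j0.1632 Ω
  Z5: Z = 1/(jωC) = -j/(ω·C) = 0 - j8555 Ω
  Z6: Z = jωL = j·199.8·0.0236 = 0 + j4.715 Ω
Step 3 — Ladder network (open output): work backward from the far end, alternating series and parallel combinations. Z_in = 0.5416 - j40.85 Ω = 40.85∠-89.2° Ω.
Step 4 — Power factor: PF = cos(φ) = Re(Z)/|Z| = 0.5416/40.85 = 0.01326.
Step 5 — Type: Im(Z) = -40.85 ⇒ leading (phase φ = -89.2°).

PF = 0.01326 (leading, φ = -89.2°)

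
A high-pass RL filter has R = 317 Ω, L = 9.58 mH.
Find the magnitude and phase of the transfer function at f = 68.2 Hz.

Step 1 — Angular frequency: ω = 2π·68.2 = 428.5 rad/s.
Step 2 — Transfer function: H(jω) = jωL/(R + jωL).
Step 3 — Numerator jωL = j·4.105; denominator R + jωL = 317 + j4.105.
Step 4 — H = 0.0001677 + j0.01295.
Step 5 — Magnitude: |H| = 0.01295 (-37.8 dB); phase: φ = 89.3°.

|H| = 0.01295 (-37.8 dB), φ = 89.3°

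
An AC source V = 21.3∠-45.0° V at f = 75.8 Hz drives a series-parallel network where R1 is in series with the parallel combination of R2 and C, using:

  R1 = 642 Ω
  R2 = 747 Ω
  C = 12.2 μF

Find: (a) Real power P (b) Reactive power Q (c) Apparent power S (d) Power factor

Step 1 — Angular frequency: ω = 2π·f = 2π·75.8 = 476.3 rad/s.
Step 2 — Component impedances:
  R1: Z = R = 642 Ω
  R2: Z = R = 747 Ω
  C: Z = 1/(jωC) = -j/(ω·C) = 0 - j172.1 Ω
Step 3 — Parallel branch: R2 || C = 1/(1/R2 + 1/C) = 37.65 - j163.4 Ω.
Step 4 — Series with R1: Z_total = R1 + (R2 || C) = 679.7 - j163.4 Ω = 699∠-13.5° Ω.
Step 5 — Source phasor: V = 21.3∠-45.0° V = 15.06 - j15.06 V.
Step 6 — Current: I = V / Z = 0.02599 - j0.01591 A = 0.03047∠-31.5° A.
Step 7 — Complex power: S = V·I* = 0.631 - j0.1517 VA.
Step 8 — Real power: P = Re(S) = 0.631 W.
Step 9 — Reactive power: Q = Im(S) = -0.1517 VAR.
Step 10 — Apparent power: |S| = 0.649 VA.
Step 11 — Power factor: PF = P/|S| = 0.9723 (leading).

(a) P = 0.631 W  (b) Q = -0.1517 VAR  (c) S = 0.649 VA  (d) PF = 0.9723 (leading)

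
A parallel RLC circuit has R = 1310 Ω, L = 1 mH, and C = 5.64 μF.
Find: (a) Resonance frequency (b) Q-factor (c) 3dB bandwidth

Step 1 — Resonance: ω₀ = 1/√(LC) = 1/√(0.001·5.64e-06) = 1.332e+04 rad/s.
Step 2 — f₀ = ω₀/(2π) = 2119 Hz.
Step 3 — Parallel Q: Q = R/(ω₀L) = 1310/(1.332e+04·0.001) = 98.38.
Step 4 — Bandwidth: Δω = ω₀/Q = 135.3 rad/s; BW = Δω/(2π) = 21.54 Hz.

(a) f₀ = 2119 Hz  (b) Q = 98.38  (c) BW = 21.54 Hz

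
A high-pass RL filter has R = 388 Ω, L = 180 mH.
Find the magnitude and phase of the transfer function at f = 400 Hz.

Step 1 — Angular frequency: ω = 2π·400 = 2513 rad/s.
Step 2 — Transfer function: H(jω) = jωL/(R + jωL).
Step 3 — Numerator jωL = j·452.4; denominator R + jωL = 388 + j452.4.
Step 4 — H = 0.5762 + j0.4942.
Step 5 — Magnitude: |H| = 0.7591 (-2.4 dB); phase: φ = 40.6°.

|H| = 0.7591 (-2.4 dB), φ = 40.6°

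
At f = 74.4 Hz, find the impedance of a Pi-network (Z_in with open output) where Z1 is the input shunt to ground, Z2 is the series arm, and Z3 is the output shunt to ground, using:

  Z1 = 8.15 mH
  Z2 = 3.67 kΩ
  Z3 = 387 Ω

Step 1 — Angular frequency: ω = 2π·f = 2π·74.4 = 467.5 rad/s.
Step 2 — Component impedances:
  Z1: Z = jωL = j·467.5·0.00815 = 0 + j3.81 Ω
  Z2: Z = R = 3670 Ω
  Z3: Z = R = 387 Ω
Step 3 — With open output, the series arm Z2 and the output shunt Z3 appear in series to ground: Z2 + Z3 = 4057 Ω.
Step 4 — Parallel with input shunt Z1: Z_in = Z1 || (Z2 + Z3) = 0.003578 + j3.81 Ω = 3.81∠89.9° Ω.

Z = 0.003578 + j3.81 Ω = 3.81∠89.9° Ω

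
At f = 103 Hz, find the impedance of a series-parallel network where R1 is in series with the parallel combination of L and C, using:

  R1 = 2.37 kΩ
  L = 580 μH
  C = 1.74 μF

Step 1 — Angular frequency: ω = 2π·f = 2π·103 = 647.2 rad/s.
Step 2 — Component impedances:
  R1: Z = R = 2370 Ω
  L: Z = jωL = j·647.2·0.00058 = 0 + j0.3754 Ω
  C: Z = 1/(jωC) = -j/(ω·C) = 0 - j888 Ω
Step 3 — Parallel branch: L || C = 1/(1/L + 1/C) = 0 + j0.3755 Ω.
Step 4 — Series with R1: Z_total = R1 + (L || C) = 2370 + j0.3755 Ω = 2370∠0.0° Ω.

Z = 2370 + j0.3755 Ω = 2370∠0.0° Ω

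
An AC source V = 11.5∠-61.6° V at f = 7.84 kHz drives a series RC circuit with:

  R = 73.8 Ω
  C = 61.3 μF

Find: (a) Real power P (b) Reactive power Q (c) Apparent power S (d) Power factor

Step 1 — Angular frequency: ω = 2π·f = 2π·7840 = 4.926e+04 rad/s.
Step 2 — Component impedances:
  R: Z = R = 73.8 Ω
  C: Z = 1/(jωC) = -j/(ω·C) = 0 - j0.3312 Ω
Step 3 — Series combination: Z_total = R + C = 73.8 - j0.3312 Ω = 73.8∠-0.3° Ω.
Step 4 — Source phasor: V = 11.5∠-61.6° V = 5.47 - j10.12 V.
Step 5 — Current: I = V / Z = 0.07473 - j0.1367 A = 0.1558∠-61.3° A.
Step 6 — Complex power: S = V·I* = 1.792 - j0.008041 VA.
Step 7 — Real power: P = Re(S) = 1.792 W.
Step 8 — Reactive power: Q = Im(S) = -0.008041 VAR.
Step 9 — Apparent power: |S| = 1.792 VA.
Step 10 — Power factor: PF = P/|S| = 1 (leading).

(a) P = 1.792 W  (b) Q = -0.008041 VAR  (c) S = 1.792 VA  (d) PF = 1 (leading)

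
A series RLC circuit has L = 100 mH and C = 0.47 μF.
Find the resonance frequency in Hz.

Step 1 — Resonance condition Im(Z)=0 gives ω₀ = 1/√(LC).
Step 2 — ω₀ = 1/√(0.1·4.7e-07) = 4613 rad/s.
Step 3 — f₀ = ω₀/(2π) = 734.1 Hz.

f₀ = 734.1 Hz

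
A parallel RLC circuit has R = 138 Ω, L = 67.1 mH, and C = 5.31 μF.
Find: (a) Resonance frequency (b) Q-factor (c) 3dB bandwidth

Step 1 — Resonance: ω₀ = 1/√(LC) = 1/√(0.0671·5.31e-06) = 1675 rad/s.
Step 2 — f₀ = ω₀/(2π) = 266.6 Hz.
Step 3 — Parallel Q: Q = R/(ω₀L) = 138/(1675·0.0671) = 1.228.
Step 4 — Bandwidth: Δω = ω₀/Q = 1365 rad/s; BW = Δω/(2π) = 217.2 Hz.

(a) f₀ = 266.6 Hz  (b) Q = 1.228  (c) BW = 217.2 Hz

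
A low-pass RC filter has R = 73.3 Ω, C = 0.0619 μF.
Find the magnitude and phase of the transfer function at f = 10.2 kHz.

Step 1 — Angular frequency: ω = 2π·1.02e+04 = 6.409e+04 rad/s.
Step 2 — Transfer function: H(jω) = 1/(1 + jωRC).
Step 3 — Denominator: 1 + jωRC = 1 + j·6.409e+04·73.3·6.19e-08 = 1 + j0.2908.
Step 4 — H = 0.922 - j0.2681.
Step 5 — Magnitude: |H| = 0.9602 (-0.4 dB); phase: φ = -16.2°.

|H| = 0.9602 (-0.4 dB), φ = -16.2°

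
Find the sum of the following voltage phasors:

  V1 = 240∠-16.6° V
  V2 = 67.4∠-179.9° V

Step 1 — Convert each phasor to rectangular form:
  V1 = 240·(cos(-16.6°) + j·sin(-16.6°)) = 230 - j68.57 V
  V2 = 67.4·(cos(-179.9°) + j·sin(-179.9°)) = -67.4 - j0.1176 V
Step 2 — Sum components: V_total = 162.6 - j68.68 V.
Step 3 — Convert to polar: |V_total| = 176.5 V, ∠V_total = -22.9°.

V_total = 176.5∠-22.9° V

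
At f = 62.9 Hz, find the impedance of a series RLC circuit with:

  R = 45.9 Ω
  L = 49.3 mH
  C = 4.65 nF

Step 1 — Angular frequency: ω = 2π·f = 2π·62.9 = 395.2 rad/s.
Step 2 — Component impedances:
  R: Z = R = 45.9 Ω
  L: Z = jωL = j·395.2·0.0493 = 0 + j19.48 Ω
  C: Z = 1/(jωC) = -j/(ω·C) = 0 - j5.441e+05 Ω
Step 3 — Series combination: Z_total = R + L + C = 45.9 - j5.441e+05 Ω = 5.441e+05∠-90.0° Ω.

Z = 45.9 - j5.441e+05 Ω = 5.441e+05∠-90.0° Ω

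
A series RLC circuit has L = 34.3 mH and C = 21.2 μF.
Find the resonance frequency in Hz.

Step 1 — Resonance condition Im(Z)=0 gives ω₀ = 1/√(LC).
Step 2 — ω₀ = 1/√(0.0343·2.12e-05) = 1173 rad/s.
Step 3 — f₀ = ω₀/(2π) = 186.6 Hz.

f₀ = 186.6 Hz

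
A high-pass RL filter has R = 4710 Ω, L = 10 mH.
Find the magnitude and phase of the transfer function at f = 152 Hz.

Step 1 — Angular frequency: ω = 2π·152 = 955 rad/s.
Step 2 — Transfer function: H(jω) = jωL/(R + jωL).
Step 3 — Numerator jωL = j·9.55; denominator R + jωL = 4710 + j9.55.
Step 4 — H = 4.112e-06 + j0.002028.
Step 5 — Magnitude: |H| = 0.002028 (-53.9 dB); phase: φ = 89.9°.

|H| = 0.002028 (-53.9 dB), φ = 89.9°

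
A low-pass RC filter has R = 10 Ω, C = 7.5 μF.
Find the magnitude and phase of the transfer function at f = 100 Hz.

Step 1 — Angular frequency: ω = 2π·100 = 628.3 rad/s.
Step 2 — Transfer function: H(jω) = 1/(1 + jωRC).
Step 3 — Denominator: 1 + jωRC = 1 + j·628.3·10·7.5e-06 = 1 + j0.04712.
Step 4 — H = 0.9978 - j0.04702.
Step 5 — Magnitude: |H| = 0.9989 (-0.0 dB); phase: φ = -2.7°.

|H| = 0.9989 (-0.0 dB), φ = -2.7°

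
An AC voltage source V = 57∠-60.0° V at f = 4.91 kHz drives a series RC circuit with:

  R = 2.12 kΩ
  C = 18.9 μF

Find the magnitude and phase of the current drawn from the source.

Step 1 — Angular frequency: ω = 2π·f = 2π·4910 = 3.085e+04 rad/s.
Step 2 — Component impedances:
  R: Z = R = 2120 Ω
  C: Z = 1/(jωC) = -j/(ω·C) = 0 - j1.715 Ω
Step 3 — Series combination: Z_total = R + C = 2120 - j1.715 Ω = 2120∠-0.0° Ω.
Step 4 — Source phasor: V = 57∠-60.0° V = 28.5 - j49.36 V.
Step 5 — Ohm's law: I = V / Z_total = (28.5 - j49.36) / (2120 - j1.715) = 0.01346 - j0.02327 A.
Step 6 — Convert to polar: |I| = 0.02689 A, ∠I = -60.0°.

I = 0.02689∠-60.0° A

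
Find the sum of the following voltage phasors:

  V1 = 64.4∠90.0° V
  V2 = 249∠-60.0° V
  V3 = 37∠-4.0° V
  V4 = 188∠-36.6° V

Step 1 — Convert each phasor to rectangular form:
  V1 = 64.4·(cos(90.0°) + j·sin(90.0°)) = 0 + j64.4 V
  V2 = 249·(cos(-60.0°) + j·sin(-60.0°)) = 124.5 - j215.6 V
  V3 = 37·(cos(-4.0°) + j·sin(-4.0°)) = 36.91 - j2.581 V
  V4 = 188·(cos(-36.6°) + j·sin(-36.6°)) = 150.9 - j112.1 V
Step 2 — Sum components: V_total = 312.3 - j265.9 V.
Step 3 — Convert to polar: |V_total| = 410.2 V, ∠V_total = -40.4°.

V_total = 410.2∠-40.4° V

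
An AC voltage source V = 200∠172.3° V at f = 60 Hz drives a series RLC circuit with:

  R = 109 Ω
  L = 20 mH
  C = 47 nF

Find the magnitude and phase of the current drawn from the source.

Step 1 — Angular frequency: ω = 2π·f = 2π·60 = 377 rad/s.
Step 2 — Component impedances:
  R: Z = R = 109 Ω
  L: Z = jωL = j·377·0.02 = 0 + j7.54 Ω
  C: Z = 1/(jωC) = -j/(ω·C) = 0 - j5.644e+04 Ω
Step 3 — Series combination: Z_total = R + L + C = 109 - j5.643e+04 Ω = 5.643e+04∠-89.9° Ω.
Step 4 — Source phasor: V = 200∠172.3° V = -198.2 + j26.8 V.
Step 5 — Ohm's law: I = V / Z_total = (-198.2 + j26.8) / (109 - j5.643e+04) = -0.0004817 - j0.003511 A.
Step 6 — Convert to polar: |I| = 0.003544 A, ∠I = -97.8°.

I = 0.003544∠-97.8° A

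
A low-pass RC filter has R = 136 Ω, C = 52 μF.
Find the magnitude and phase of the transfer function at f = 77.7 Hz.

Step 1 — Angular frequency: ω = 2π·77.7 = 488.2 rad/s.
Step 2 — Transfer function: H(jω) = 1/(1 + jωRC).
Step 3 — Denominator: 1 + jωRC = 1 + j·488.2·136·5.2e-05 = 1 + j3.453.
Step 4 — H = 0.0774 - j0.2672.
Step 5 — Magnitude: |H| = 0.2782 (-11.1 dB); phase: φ = -73.8°.

|H| = 0.2782 (-11.1 dB), φ = -73.8°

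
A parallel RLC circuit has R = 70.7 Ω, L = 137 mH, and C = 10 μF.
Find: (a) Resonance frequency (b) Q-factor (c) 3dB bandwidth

Step 1 — Resonance: ω₀ = 1/√(LC) = 1/√(0.137·1e-05) = 854.4 rad/s.
Step 2 — f₀ = ω₀/(2π) = 136 Hz.
Step 3 — Parallel Q: Q = R/(ω₀L) = 70.7/(854.4·0.137) = 0.604.
Step 4 — Bandwidth: Δω = ω₀/Q = 1414 rad/s; BW = Δω/(2π) = 225.1 Hz.

(a) f₀ = 136 Hz  (b) Q = 0.604  (c) BW = 225.1 Hz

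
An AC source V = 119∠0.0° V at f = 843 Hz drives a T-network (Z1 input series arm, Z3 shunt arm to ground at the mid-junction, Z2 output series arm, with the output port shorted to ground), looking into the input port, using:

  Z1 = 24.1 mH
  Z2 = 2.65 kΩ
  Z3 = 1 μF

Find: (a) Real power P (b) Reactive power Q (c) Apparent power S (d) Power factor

Step 1 — Angular frequency: ω = 2π·f = 2π·843 = 5297 rad/s.
Step 2 — Component impedances:
  Z1: Z = jωL = j·5297·0.0241 = 0 + j127.7 Ω
  Z2: Z = R = 2650 Ω
  Z3: Z = 1/(jωC) = -j/(ω·C) = 0 - j188.8 Ω
Step 3 — With the output port shorted to ground, the output series arm Z2 runs from the junction to ground; the shunt arm Z3 also runs from the junction to ground. They appear in parallel: Z3 || Z2 = 13.38 - j187.8 Ω.
Step 4 — Series with input arm Z1: Z_in = Z1 + (Z3 || Z2) = 13.38 - j60.19 Ω = 61.66∠-77.5° Ω.
Step 5 — Source phasor: V = 119∠0.0° V = 119 V.
Step 6 — Current: I = V / Z = 0.4189 + j1.884 A = 1.93∠77.5° A.
Step 7 — Complex power: S = V·I* = 49.84 - j224.2 VA.
Step 8 — Real power: P = Re(S) = 49.84 W.
Step 9 — Reactive power: Q = Im(S) = -224.2 VAR.
Step 10 — Apparent power: |S| = 229.7 VA.
Step 11 — Power factor: PF = P/|S| = 0.217 (leading).

(a) P = 49.84 W  (b) Q = -224.2 VAR  (c) S = 229.7 VA  (d) PF = 0.217 (leading)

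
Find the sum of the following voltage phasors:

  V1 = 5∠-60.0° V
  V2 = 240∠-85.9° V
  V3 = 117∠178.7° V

Step 1 — Convert each phasor to rectangular form:
  V1 = 5·(cos(-60.0°) + j·sin(-60.0°)) = 2.5 - j4.33 V
  V2 = 240·(cos(-85.9°) + j·sin(-85.9°)) = 17.16 - j239.4 V
  V3 = 117·(cos(178.7°) + j·sin(178.7°)) = -117 + j2.654 V
Step 2 — Sum components: V_total = -97.31 - j241.1 V.
Step 3 — Convert to polar: |V_total| = 260 V, ∠V_total = -112.0°.

V_total = 260∠-112.0° V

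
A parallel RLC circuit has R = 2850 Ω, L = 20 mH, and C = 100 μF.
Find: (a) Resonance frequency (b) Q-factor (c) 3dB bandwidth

Step 1 — Resonance: ω₀ = 1/√(LC) = 1/√(0.02·0.0001) = 707.1 rad/s.
Step 2 — f₀ = ω₀/(2π) = 112.5 Hz.
Step 3 — Parallel Q: Q = R/(ω₀L) = 2850/(707.1·0.02) = 201.5.
Step 4 — Bandwidth: Δω = ω₀/Q = 3.509 rad/s; BW = Δω/(2π) = 0.5584 Hz.

(a) f₀ = 112.5 Hz  (b) Q = 201.5  (c) BW = 0.5584 Hz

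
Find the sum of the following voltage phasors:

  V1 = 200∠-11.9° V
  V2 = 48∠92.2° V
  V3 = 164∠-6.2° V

Step 1 — Convert each phasor to rectangular form:
  V1 = 200·(cos(-11.9°) + j·sin(-11.9°)) = 195.7 - j41.24 V
  V2 = 48·(cos(92.2°) + j·sin(92.2°)) = -1.843 + j47.96 V
  V3 = 164·(cos(-6.2°) + j·sin(-6.2°)) = 163 - j17.71 V
Step 2 — Sum components: V_total = 356.9 - j10.99 V.
Step 3 — Convert to polar: |V_total| = 357.1 V, ∠V_total = -1.8°.

V_total = 357.1∠-1.8° V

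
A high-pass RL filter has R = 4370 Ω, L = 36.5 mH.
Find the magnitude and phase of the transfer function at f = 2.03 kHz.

Step 1 — Angular frequency: ω = 2π·2030 = 1.275e+04 rad/s.
Step 2 — Transfer function: H(jω) = jωL/(R + jωL).
Step 3 — Numerator jωL = j·465.6; denominator R + jωL = 4370 + j465.6.
Step 4 — H = 0.01122 + j0.1053.
Step 5 — Magnitude: |H| = 0.1059 (-19.5 dB); phase: φ = 83.9°.

|H| = 0.1059 (-19.5 dB), φ = 83.9°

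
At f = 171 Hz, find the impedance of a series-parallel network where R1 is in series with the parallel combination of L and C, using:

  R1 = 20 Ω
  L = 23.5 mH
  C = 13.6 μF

Step 1 — Angular frequency: ω = 2π·f = 2π·171 = 1074 rad/s.
Step 2 — Component impedances:
  R1: Z = R = 20 Ω
  L: Z = jωL = j·1074·0.0235 = 0 + j25.25 Ω
  C: Z = 1/(jωC) = -j/(ω·C) = 0 - j68.44 Ω
Step 3 — Parallel branch: L || C = 1/(1/L + 1/C) = 0 + j40.01 Ω.
Step 4 — Series with R1: Z_total = R1 + (L || C) = 20 + j40.01 Ω = 44.73∠63.4° Ω.

Z = 20 + j40.01 Ω = 44.73∠63.4° Ω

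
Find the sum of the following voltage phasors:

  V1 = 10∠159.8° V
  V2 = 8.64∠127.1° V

Step 1 — Convert each phasor to rectangular form:
  V1 = 10·(cos(159.8°) + j·sin(159.8°)) = -9.385 + j3.453 V
  V2 = 8.64·(cos(127.1°) + j·sin(127.1°)) = -5.212 + j6.891 V
Step 2 — Sum components: V_total = -14.6 + j10.34 V.
Step 3 — Convert to polar: |V_total| = 17.89 V, ∠V_total = 144.7°.

V_total = 17.89∠144.7° V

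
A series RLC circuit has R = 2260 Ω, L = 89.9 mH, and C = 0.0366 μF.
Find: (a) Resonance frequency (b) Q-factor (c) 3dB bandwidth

Step 1 — Resonance condition Im(Z)=0 gives ω₀ = 1/√(LC).
Step 2 — ω₀ = 1/√(0.0899·3.66e-08) = 1.743e+04 rad/s.
Step 3 — f₀ = ω₀/(2π) = 2775 Hz.
Step 4 — Series Q: Q = ω₀L/R = 1.743e+04·0.0899/2260 = 0.6935.
Step 5 — 3dB bandwidth: Δω = ω₀/Q = 2.514e+04 rad/s; BW = Δω/(2π) = 4001 Hz.

(a) f₀ = 2775 Hz  (b) Q = 0.6935  (c) BW = 4001 Hz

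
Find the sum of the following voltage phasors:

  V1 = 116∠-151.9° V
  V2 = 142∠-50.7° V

Step 1 — Convert each phasor to rectangular form:
  V1 = 116·(cos(-151.9°) + j·sin(-151.9°)) = -102.3 - j54.64 V
  V2 = 142·(cos(-50.7°) + j·sin(-50.7°)) = 89.94 - j109.9 V
Step 2 — Sum components: V_total = -12.39 - j164.5 V.
Step 3 — Convert to polar: |V_total| = 165 V, ∠V_total = -94.3°.

V_total = 165∠-94.3° V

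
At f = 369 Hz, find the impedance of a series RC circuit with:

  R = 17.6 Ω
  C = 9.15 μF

Step 1 — Angular frequency: ω = 2π·f = 2π·369 = 2318 rad/s.
Step 2 — Component impedances:
  R: Z = R = 17.6 Ω
  C: Z = 1/(jωC) = -j/(ω·C) = 0 - j47.14 Ω
Step 3 — Series combination: Z_total = R + C = 17.6 - j47.14 Ω = 50.32∠-69.5° Ω.

Z = 17.6 - j47.14 Ω = 50.32∠-69.5° Ω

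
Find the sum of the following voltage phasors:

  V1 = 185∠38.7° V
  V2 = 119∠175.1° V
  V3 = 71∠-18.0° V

Step 1 — Convert each phasor to rectangular form:
  V1 = 185·(cos(38.7°) + j·sin(38.7°)) = 144.4 + j115.7 V
  V2 = 119·(cos(175.1°) + j·sin(175.1°)) = -118.6 + j10.16 V
  V3 = 71·(cos(-18.0°) + j·sin(-18.0°)) = 67.53 - j21.94 V
Step 2 — Sum components: V_total = 93.34 + j103.9 V.
Step 3 — Convert to polar: |V_total| = 139.7 V, ∠V_total = 48.1°.

V_total = 139.7∠48.1° V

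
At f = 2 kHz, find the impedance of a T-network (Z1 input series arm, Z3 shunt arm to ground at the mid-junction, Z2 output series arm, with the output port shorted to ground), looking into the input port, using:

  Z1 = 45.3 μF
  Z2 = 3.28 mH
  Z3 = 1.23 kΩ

Step 1 — Angular frequency: ω = 2π·f = 2π·2000 = 1.257e+04 rad/s.
Step 2 — Component impedances:
  Z1: Z = 1/(jωC) = -j/(ω·C) = 0 - j1.757 Ω
  Z2: Z = jωL = j·1.257e+04·0.00328 = 0 + j41.22 Ω
  Z3: Z = R = 1230 Ω
Step 3 — With the output port shorted to ground, the output series arm Z2 runs from the junction to ground; the shunt arm Z3 also runs from the junction to ground. They appear in parallel: Z3 || Z2 = 1.38 + j41.17 Ω.
Step 4 — Series with input arm Z1: Z_in = Z1 + (Z3 || Z2) = 1.38 + j39.41 Ω = 39.44∠88.0° Ω.

Z = 1.38 + j39.41 Ω = 39.44∠88.0° Ω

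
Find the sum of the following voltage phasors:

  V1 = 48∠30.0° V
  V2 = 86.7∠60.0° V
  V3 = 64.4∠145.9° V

Step 1 — Convert each phasor to rectangular form:
  V1 = 48·(cos(30.0°) + j·sin(30.0°)) = 41.57 + j24 V
  V2 = 86.7·(cos(60.0°) + j·sin(60.0°)) = 43.35 + j75.08 V
  V3 = 64.4·(cos(145.9°) + j·sin(145.9°)) = -53.33 + j36.11 V
Step 2 — Sum components: V_total = 31.59 + j135.2 V.
Step 3 — Convert to polar: |V_total| = 138.8 V, ∠V_total = 76.8°.

V_total = 138.8∠76.8° V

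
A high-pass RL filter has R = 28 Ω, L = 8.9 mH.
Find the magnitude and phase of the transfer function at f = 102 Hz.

Step 1 — Angular frequency: ω = 2π·102 = 640.9 rad/s.
Step 2 — Transfer function: H(jω) = jωL/(R + jωL).
Step 3 — Numerator jωL = j·5.704; denominator R + jωL = 28 + j5.704.
Step 4 — H = 0.03984 + j0.1956.
Step 5 — Magnitude: |H| = 0.1996 (-14.0 dB); phase: φ = 78.5°.

|H| = 0.1996 (-14.0 dB), φ = 78.5°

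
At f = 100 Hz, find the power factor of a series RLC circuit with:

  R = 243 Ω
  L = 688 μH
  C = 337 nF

Step 1 — Angular frequency: ω = 2π·f = 2π·100 = 628.3 rad/s.
Step 2 — Component impedances:
  R: Z = R = 243 Ω
  L: Z = jωL = j·628.3·0.000688 = 0 + j0.4323 Ω
  C: Z = 1/(jωC) = -j/(ω·C) = 0 - j4723 Ω
Step 3 — Series combination: Z_total = R + L + C = 243 - j4722 Ω = 4729∠-87.1° Ω.
Step 4 — Power factor: PF = cos(φ) = Re(Z)/|Z| = 243/4729 = 0.05139.
Step 5 — Type: Im(Z) = -4722 ⇒ leading (phase φ = -87.1°).

PF = 0.05139 (leading, φ = -87.1°)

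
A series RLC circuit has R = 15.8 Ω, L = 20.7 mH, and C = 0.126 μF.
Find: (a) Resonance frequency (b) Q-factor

Step 1 — Resonance condition Im(Z)=0 gives ω₀ = 1/√(LC).
Step 2 — ω₀ = 1/√(0.0207·1.26e-07) = 1.958e+04 rad/s.
Step 3 — f₀ = ω₀/(2π) = 3116 Hz.
Step 4 — Series Q: Q = ω₀L/R = 1.958e+04·0.0207/15.8 = 25.65.

(a) f₀ = 3116 Hz  (b) Q = 25.65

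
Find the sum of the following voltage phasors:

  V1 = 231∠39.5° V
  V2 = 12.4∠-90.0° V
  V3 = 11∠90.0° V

Step 1 — Convert each phasor to rectangular form:
  V1 = 231·(cos(39.5°) + j·sin(39.5°)) = 178.2 + j146.9 V
  V2 = 12.4·(cos(-90.0°) + j·sin(-90.0°)) = 0 - j12.4 V
  V3 = 11·(cos(90.0°) + j·sin(90.0°)) = 0 + j11 V
Step 2 — Sum components: V_total = 178.2 + j145.5 V.
Step 3 — Convert to polar: |V_total| = 230.1 V, ∠V_total = 39.2°.

V_total = 230.1∠39.2° V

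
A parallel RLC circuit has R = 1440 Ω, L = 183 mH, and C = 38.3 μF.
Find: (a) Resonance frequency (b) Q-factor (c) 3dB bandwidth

Step 1 — Resonance: ω₀ = 1/√(LC) = 1/√(0.183·3.83e-05) = 377.7 rad/s.
Step 2 — f₀ = ω₀/(2π) = 60.12 Hz.
Step 3 — Parallel Q: Q = R/(ω₀L) = 1440/(377.7·0.183) = 20.83.
Step 4 — Bandwidth: Δω = ω₀/Q = 18.13 rad/s; BW = Δω/(2π) = 2.886 Hz.

(a) f₀ = 60.12 Hz  (b) Q = 20.83  (c) BW = 2.886 Hz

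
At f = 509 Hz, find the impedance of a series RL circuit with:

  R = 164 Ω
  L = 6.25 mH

Step 1 — Angular frequency: ω = 2π·f = 2π·509 = 3198 rad/s.
Step 2 — Component impedances:
  R: Z = R = 164 Ω
  L: Z = jωL = j·3198·0.00625 = 0 + j19.99 Ω
Step 3 — Series combination: Z_total = R + L = 164 + j19.99 Ω = 165.2∠6.9° Ω.

Z = 164 + j19.99 Ω = 165.2∠6.9° Ω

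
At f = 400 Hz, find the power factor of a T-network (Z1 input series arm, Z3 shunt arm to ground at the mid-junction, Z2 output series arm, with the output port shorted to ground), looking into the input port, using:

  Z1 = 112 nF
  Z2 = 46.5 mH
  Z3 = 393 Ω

Step 1 — Angular frequency: ω = 2π·f = 2π·400 = 2513 rad/s.
Step 2 — Component impedances:
  Z1: Z = 1/(jωC) = -j/(ω·C) = 0 - j3553 Ω
  Z2: Z = jωL = j·2513·0.0465 = 0 + j116.9 Ω
  Z3: Z = R = 393 Ω
Step 3 — With the output port shorted to ground, the output series arm Z2 runs from the junction to ground; the shunt arm Z3 also runs from the junction to ground. They appear in parallel: Z3 || Z2 = 31.93 + j107.4 Ω.
Step 4 — Series with input arm Z1: Z_in = Z1 + (Z3 || Z2) = 31.93 - j3445 Ω = 3445∠-89.5° Ω.
Step 5 — Power factor: PF = cos(φ) = Re(Z)/|Z| = 31.9295/3445.34 = 0.009267.
Step 6 — Type: Im(Z) = -3445 ⇒ leading (phase φ = -89.5°).

PF = 0.009267 (leading, φ = -89.5°)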